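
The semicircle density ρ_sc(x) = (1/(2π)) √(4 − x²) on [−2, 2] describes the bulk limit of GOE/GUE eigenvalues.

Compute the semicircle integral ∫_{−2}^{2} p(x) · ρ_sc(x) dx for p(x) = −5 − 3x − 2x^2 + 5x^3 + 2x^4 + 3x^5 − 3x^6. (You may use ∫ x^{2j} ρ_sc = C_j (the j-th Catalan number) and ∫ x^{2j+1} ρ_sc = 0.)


Write p(x) = Σ a_i x^i, split into monomials and integrate each against ρ_sc separately.
Using ∫ x^{2j} ρ_sc = C_j = (1/(j+1)) C(2j, j) (Catalan numbers) and ∫ x^{2j+1} ρ_sc = 0 (odd monomials vanish by symmetry):
  i = 0 (even): a_0 · C_{0} = -5 · 1 = -5
  i = 1 (odd): ∫ x^1 ρ_sc = 0 (vanishes)
  i = 2 (even): a_2 · C_{1} = -2 · 1 = -2
  i = 3 (odd): ∫ x^3 ρ_sc = 0 (vanishes)
  i = 4 (even): a_4 · C_{2} = 2 · 2 = 4
  i = 5 (odd): ∫ x^5 ρ_sc = 0 (vanishes)
  i = 6 (even): a_6 · C_{3} = -3 · 5 = -15

Summing the contributions: ∫_{−2}^{2} p(x) ρ_sc(x) dx = (-5) + (-2) + 4 + (-15) = -18.


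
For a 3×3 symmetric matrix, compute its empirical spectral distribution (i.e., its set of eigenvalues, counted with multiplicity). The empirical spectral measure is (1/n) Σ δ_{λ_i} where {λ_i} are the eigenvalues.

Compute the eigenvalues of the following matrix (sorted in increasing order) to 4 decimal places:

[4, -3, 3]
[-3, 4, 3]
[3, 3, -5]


Since M is real symmetric, all three eigenvalues are real; they are the roots of det(λI − M) = λ³ − (tr M) λ² + s λ − det M, where s is the sum of the principal 2×2 minors.
tr M = 4 + 4 + (-5) = 3.
s = (4·4 − (-3)²) + (4·(-5) − 3²) + (4·(-5) − 3²) = 7 + (-29) + (-29) = -51.
det M (expand along row 1) = 4·(-29) − (-3)·6 + 3·(-21) = -161.
Characteristic polynomial: λ³ − 3λ² − 51λ + 161 = 0.
Substitute λ = y + (tr M)/3 = y + 1.000000 to remove the quadratic term: y³ + p·y + q = 0 with p = s − (tr M)²/3 = -54.000000 and q = −2(tr M)³/27 + (tr M)·s/3 − det M = 108.000000.
Three real roots ⇒ use the trigonometric (Viète) form: r = 2√(−p/3) = 8.485281, φ = arccos(3q/(p·r)) = arccos(-0.707107) = 2.356194 rad.
y_k = r·cos(φ/3 − 2πk/3) for k = 0, 1, 2 gives y = 6.000000, 2.196152, -8.196152.
λ_k = y_k + 1.000000 gives λ = 7.0000, 3.1962, -7.1962 (check: the sum is 3.0000 = tr M).

Eigenvalues sorted in increasing order: [-7.1962, 3.1962, 7.0000].


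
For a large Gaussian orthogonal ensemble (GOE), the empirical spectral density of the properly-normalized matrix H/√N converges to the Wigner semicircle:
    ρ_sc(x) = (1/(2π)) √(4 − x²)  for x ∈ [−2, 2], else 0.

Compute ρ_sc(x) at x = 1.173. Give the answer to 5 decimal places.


ρ_sc(x) = (1/(2π)) √(4 − x²). With x = 1.173:
  4 − x² = 4 − (1.173)² = 4 − 1.375929 = 2.624071.
  √(4 − x²) = 1.619898.
  1/(2π) = 0.159155.
  ρ_sc(1.173) = 0.159155 · 1.619898 = 0.257815.

Rounded to 5 decimal places: ρ_sc(1.173) ≈ 0.25781.


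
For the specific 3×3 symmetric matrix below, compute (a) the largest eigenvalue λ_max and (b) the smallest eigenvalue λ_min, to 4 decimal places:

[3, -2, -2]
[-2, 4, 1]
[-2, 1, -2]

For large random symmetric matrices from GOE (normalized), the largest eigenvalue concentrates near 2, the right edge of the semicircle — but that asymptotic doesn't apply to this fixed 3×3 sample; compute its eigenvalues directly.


Since M is real symmetric, all three eigenvalues are real; they are the roots of det(λI − M) = λ³ − (tr M) λ² + s λ − det M, where s is the sum of the principal 2×2 minors.
tr M = 3 + 4 + (-2) = 5.
s = (3·4 − (-2)²) + (3·(-2) − (-2)²) + (4·(-2) − 1²) = 8 + (-10) + (-9) = -11.
det M (expand along row 1) = 3·(-9) − (-2)·6 + (-2)·6 = -27.
Characteristic polynomial: λ³ − 5λ² − 11λ + 27 = 0.
Substitute λ = y + (tr M)/3 = y + 1.666667 to remove the quadratic term: y³ + p·y + q = 0 with p = s − (tr M)²/3 = -19.333333 and q = −2(tr M)³/27 + (tr M)·s/3 − det M = -0.592593.
Three real roots ⇒ use the trigonometric (Viète) form: r = 2√(−p/3) = 5.077182, φ = arccos(3q/(p·r)) = arccos(0.018111) = 1.552684 rad.
y_k = r·cos(φ/3 − 2πk/3) for k = 0, 1, 2 gives y = 4.412215, -0.030653, -4.381562.
λ_k = y_k + 1.666667 gives λ = 6.0789, 1.6360, -2.7149 (check: the sum is 5.0000 = tr M).

Hence λ_max = 6.0789 and λ_min = -2.7149.


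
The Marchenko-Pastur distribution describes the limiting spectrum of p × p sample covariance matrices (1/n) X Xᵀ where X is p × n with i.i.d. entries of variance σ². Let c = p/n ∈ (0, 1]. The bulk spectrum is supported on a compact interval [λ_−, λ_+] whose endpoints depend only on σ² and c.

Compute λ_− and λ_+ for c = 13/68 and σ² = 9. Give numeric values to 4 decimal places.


c = 13/68 = 0.191176; √c = 0.437237.
λ_− = σ² (1 − √c)² = 9 · (1 − 0.437237)² = 9 · (0.562763)² = 2.850317.
λ_+ = σ² (1 + √c)² = 9 · (1 + 0.437237)² = 9 · (1.437237)² = 18.590860.

Rounded to 4 decimal places: λ_− ≈ 2.8503, λ_+ ≈ 18.5909.


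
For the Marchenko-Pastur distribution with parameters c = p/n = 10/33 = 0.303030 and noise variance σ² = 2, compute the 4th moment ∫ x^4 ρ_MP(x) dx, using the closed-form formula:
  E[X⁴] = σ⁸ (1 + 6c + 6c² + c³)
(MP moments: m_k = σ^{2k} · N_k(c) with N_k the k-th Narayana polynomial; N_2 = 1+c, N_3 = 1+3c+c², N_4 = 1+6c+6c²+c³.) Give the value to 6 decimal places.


E[X⁴] = σ⁸ (1 + 6c + 6c² + c³) (fourth MP moment). With σ² = 2 (so σ⁸ = 16) and c = 10/33 = 0.303030: E[X⁴] = 16 · (1 + 6·0.303030 + 6·(0.303030)² + (0.303030)³) = 16 · 3.396972.

So E[X^4] = 54.351560.


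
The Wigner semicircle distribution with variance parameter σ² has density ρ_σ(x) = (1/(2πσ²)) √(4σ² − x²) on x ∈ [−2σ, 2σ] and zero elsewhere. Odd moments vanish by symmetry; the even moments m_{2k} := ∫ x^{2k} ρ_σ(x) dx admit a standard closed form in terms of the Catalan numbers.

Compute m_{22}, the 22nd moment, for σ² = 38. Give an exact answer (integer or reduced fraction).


By the scaled semicircle moment identity, m_{2k} = σ^{2k} · C_k with k = 11.
C_11 = (1/(k+1)) · C(2k, k) = (1/12) · C(22, 11) = (1/12) · 705432 = 58786.
σ^{2k} = (σ²)^k = (38)^11 = 238572050223552512.

Therefore m_{22} = σ^{22} · C_11 = 238572050223552512 · 58786 = 14024696544441757970432.


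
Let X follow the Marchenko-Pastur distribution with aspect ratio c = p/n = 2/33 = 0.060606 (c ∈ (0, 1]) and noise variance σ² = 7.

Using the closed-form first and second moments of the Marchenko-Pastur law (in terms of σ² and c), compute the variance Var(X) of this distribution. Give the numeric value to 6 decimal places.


Recall the MP moments m_1 = E[X] = σ² and m_2 = E[X²] = σ⁴ (1 + c).
m_1 = E[X] = σ² = 7, so m_1² = 49.
m_2 = E[X²] = σ⁴ (1 + c) = 49 · (1 + 0.060606) = 49 · 1.060606 = 51.969697.
(Note m_2 − m_1² simplifies to c · σ⁴ = 0.060606 · 49.)

Var(X) = m_2 − m_1² = 51.969697 − 49 = 2.969697.


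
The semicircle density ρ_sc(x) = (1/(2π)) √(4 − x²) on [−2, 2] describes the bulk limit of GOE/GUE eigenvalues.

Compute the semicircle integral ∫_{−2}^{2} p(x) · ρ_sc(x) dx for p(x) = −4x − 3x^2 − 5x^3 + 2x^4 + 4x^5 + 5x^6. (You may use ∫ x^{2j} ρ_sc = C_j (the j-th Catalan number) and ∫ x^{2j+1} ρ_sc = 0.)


Write p(x) = Σ a_i x^i, split into monomials and integrate each against ρ_sc separately.
Using ∫ x^{2j} ρ_sc = C_j = (1/(j+1)) C(2j, j) (Catalan numbers) and ∫ x^{2j+1} ρ_sc = 0 (odd monomials vanish by symmetry):
  i = 1 (odd): ∫ x^1 ρ_sc = 0 (vanishes)
  i = 2 (even): a_2 · C_{1} = -3 · 1 = -3
  i = 3 (odd): ∫ x^3 ρ_sc = 0 (vanishes)
  i = 4 (even): a_4 · C_{2} = 2 · 2 = 4
  i = 5 (odd): ∫ x^5 ρ_sc = 0 (vanishes)
  i = 6 (even): a_6 · C_{3} = 5 · 5 = 25

Summing the contributions: ∫_{−2}^{2} p(x) ρ_sc(x) dx = (-3) + 4 + 25 = 26.


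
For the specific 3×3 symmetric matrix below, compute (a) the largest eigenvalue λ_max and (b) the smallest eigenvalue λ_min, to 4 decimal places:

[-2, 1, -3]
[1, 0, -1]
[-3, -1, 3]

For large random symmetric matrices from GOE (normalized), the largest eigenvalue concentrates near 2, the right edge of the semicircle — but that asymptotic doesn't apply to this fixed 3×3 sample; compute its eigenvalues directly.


Since M is real symmetric, all three eigenvalues are real; they are the roots of det(λI − M) = λ³ − (tr M) λ² + s λ − det M, where s is the sum of the principal 2×2 minors.
tr M = -2 + 0 + 3 = 1.
s = ((-2)·0 − 1²) + ((-2)·3 − (-3)²) + (0·3 − (-1)²) = -1 + (-15) + (-1) = -17.
det M (expand along row 1) = (-2)·(-1) − 1·0 + (-3)·(-1) = 5.
Characteristic polynomial: λ³ − λ² − 17λ − 5 = 0.
Substitute λ = y + (tr M)/3 = y + 0.333333 to remove the quadratic term: y³ + p·y + q = 0 with p = s − (tr M)²/3 = -17.333333 and q = −2(tr M)³/27 + (tr M)·s/3 − det M = -10.740741.
Three real roots ⇒ use the trigonometric (Viète) form: r = 2√(−p/3) = 4.807402, φ = arccos(3q/(p·r)) = arccos(0.386690) = 1.173757 rad.
y_k = r·cos(φ/3 − 2πk/3) for k = 0, 1, 2 gives y = 4.444117, -0.634387, -3.809730.
λ_k = y_k + 0.333333 gives λ = 4.7775, -0.3011, -3.4764 (check: the sum is 1.0000 = tr M).

Hence λ_max = 4.7775 and λ_min = -3.4764.


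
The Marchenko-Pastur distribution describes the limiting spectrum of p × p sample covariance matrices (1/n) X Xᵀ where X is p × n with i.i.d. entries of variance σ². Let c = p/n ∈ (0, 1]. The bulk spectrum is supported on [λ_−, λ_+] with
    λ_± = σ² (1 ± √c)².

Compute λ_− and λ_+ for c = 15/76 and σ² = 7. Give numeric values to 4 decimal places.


c = 15/76 = 0.197368; √c = 0.444262.
λ_− = σ² (1 − √c)² = 7 · (1 − 0.444262)² = 7 · (0.555738)² = 2.161916.
λ_+ = σ² (1 + √c)² = 7 · (1 + 0.444262)² = 7 · (1.444262)² = 14.601242.

Rounded to 4 decimal places: λ_− ≈ 2.1619, λ_+ ≈ 14.6012.


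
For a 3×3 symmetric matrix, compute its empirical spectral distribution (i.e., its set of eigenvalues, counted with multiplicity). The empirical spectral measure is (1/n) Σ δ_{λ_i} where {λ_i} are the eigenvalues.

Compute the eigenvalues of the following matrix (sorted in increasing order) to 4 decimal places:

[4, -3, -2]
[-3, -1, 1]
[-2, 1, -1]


Since M is real symmetric, all three eigenvalues are real; they are the roots of det(λI − M) = λ³ − (tr M) λ² + s λ − det M, where s is the sum of the principal 2×2 minors.
tr M = 4 + (-1) + (-1) = 2.
s = (4·(-1) − (-3)²) + (4·(-1) − (-2)²) + ((-1)·(-1) − 1²) = -13 + (-8) + 0 = -21.
det M (expand along row 1) = 4·0 − (-3)·5 + (-2)·(-5) = 25.
Characteristic polynomial: λ³ − 2λ² − 21λ − 25 = 0.
Substitute λ = y + (tr M)/3 = y + 0.666667 to remove the quadratic term: y³ + p·y + q = 0 with p = s − (tr M)²/3 = -22.333333 and q = −2(tr M)³/27 + (tr M)·s/3 − det M = -39.592593.
Three real roots ⇒ use the trigonometric (Viète) form: r = 2√(−p/3) = 5.456902, φ = arccos(3q/(p·r)) = arccos(0.974620) = 0.225777 rad.
y_k = r·cos(φ/3 − 2πk/3) for k = 0, 1, 2 gives y = 5.441455, -2.365403, -3.076053.
λ_k = y_k + 0.666667 gives λ = 6.1081, -1.6987, -2.4094 (check: the sum is 2.0000 = tr M).

Eigenvalues sorted in increasing order: [-2.4094, -1.6987, 6.1081].


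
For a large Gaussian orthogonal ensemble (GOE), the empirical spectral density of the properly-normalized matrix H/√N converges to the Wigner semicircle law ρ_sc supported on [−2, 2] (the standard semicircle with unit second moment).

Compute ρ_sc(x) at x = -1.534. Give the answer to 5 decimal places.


ρ_sc(x) = (1/(2π)) √(4 − x²). With x = -1.534:
  4 − x² = 4 − (-1.534)² = 4 − 2.353156 = 1.646844.
  √(4 − x²) = 1.283294.
  1/(2π) = 0.159155.
  ρ_sc(-1.534) = 0.159155 · 1.283294 = 0.204243.

Rounded to 5 decimal places: ρ_sc(-1.534) ≈ 0.20424.


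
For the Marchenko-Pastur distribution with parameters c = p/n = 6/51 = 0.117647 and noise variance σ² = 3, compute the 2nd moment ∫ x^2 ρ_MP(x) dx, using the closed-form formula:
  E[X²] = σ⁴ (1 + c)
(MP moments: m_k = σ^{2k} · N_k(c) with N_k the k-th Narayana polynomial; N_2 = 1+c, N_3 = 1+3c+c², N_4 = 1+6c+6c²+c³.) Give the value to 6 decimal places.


E[X²] = σ⁴ (1 + c) (second MP moment). With σ² = 3 (so σ⁴ = 9) and c = 6/51 = 0.117647: E[X²] = 9 · (1 + 0.117647) = 9 · 1.117647.

So E[X^2] = 10.058824.


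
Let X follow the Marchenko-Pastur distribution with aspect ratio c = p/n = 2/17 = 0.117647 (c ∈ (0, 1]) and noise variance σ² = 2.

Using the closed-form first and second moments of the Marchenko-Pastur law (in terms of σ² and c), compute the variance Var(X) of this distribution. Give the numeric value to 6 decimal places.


Recall the MP moments m_1 = E[X] = σ² and m_2 = E[X²] = σ⁴ (1 + c).
m_1 = E[X] = σ² = 2, so m_1² = 4.
m_2 = E[X²] = σ⁴ (1 + c) = 4 · (1 + 0.117647) = 4 · 1.117647 = 4.470588.
(Note m_2 − m_1² simplifies to c · σ⁴ = 0.117647 · 4.)

Var(X) = m_2 − m_1² = 4.470588 − 4 = 0.470588.


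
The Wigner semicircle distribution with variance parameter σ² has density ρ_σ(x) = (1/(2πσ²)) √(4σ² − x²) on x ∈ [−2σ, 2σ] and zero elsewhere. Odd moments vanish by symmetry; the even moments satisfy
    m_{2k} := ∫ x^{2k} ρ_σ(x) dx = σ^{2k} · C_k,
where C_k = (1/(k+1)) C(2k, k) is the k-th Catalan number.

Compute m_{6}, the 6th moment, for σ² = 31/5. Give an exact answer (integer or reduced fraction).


By the scaled semicircle moment identity, m_{2k} = σ^{2k} · C_k with k = 3.
C_3 = (1/(k+1)) · C(2k, k) = (1/4) · C(6, 3) = (1/4) · 20 = 5.
σ^{2k} = (σ²)^k = (31/5)^3 = 29791/125.

Therefore m_{6} = σ^{6} · C_3 = (29791/125) · 5 = 29791/25.


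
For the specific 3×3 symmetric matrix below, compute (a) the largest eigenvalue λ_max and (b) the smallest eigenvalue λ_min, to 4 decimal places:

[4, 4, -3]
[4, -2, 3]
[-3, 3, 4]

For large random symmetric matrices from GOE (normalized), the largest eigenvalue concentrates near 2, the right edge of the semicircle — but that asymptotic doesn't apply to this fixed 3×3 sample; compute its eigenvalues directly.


Since M is real symmetric, all three eigenvalues are real; they are the roots of det(λI − M) = λ³ − (tr M) λ² + s λ − det M, where s is the sum of the principal 2×2 minors.
tr M = 4 + (-2) + 4 = 6.
s = (4·(-2) − 4²) + (4·4 − (-3)²) + ((-2)·4 − 3²) = -24 + 7 + (-17) = -34.
det M (expand along row 1) = 4·(-17) − 4·25 + (-3)·6 = -186.
Characteristic polynomial: λ³ − 6λ² − 34λ + 186 = 0.
Substitute λ = y + (tr M)/3 = y + 2.000000 to remove the quadratic term: y³ + p·y + q = 0 with p = s − (tr M)²/3 = -46.000000 and q = −2(tr M)³/27 + (tr M)·s/3 − det M = 102.000000.
Three real roots ⇒ use the trigonometric (Viète) form: r = 2√(−p/3) = 7.831560, φ = arccos(3q/(p·r)) = arccos(-0.849406) = 2.585655 rad.
y_k = r·cos(φ/3 − 2πk/3) for k = 0, 1, 2 gives y = 5.098407, 2.599067, -7.697474.
λ_k = y_k + 2.000000 gives λ = 7.0984, 4.5991, -5.6975 (check: the sum is 6.0000 = tr M).

Hence λ_max = 7.0984 and λ_min = -5.6975.


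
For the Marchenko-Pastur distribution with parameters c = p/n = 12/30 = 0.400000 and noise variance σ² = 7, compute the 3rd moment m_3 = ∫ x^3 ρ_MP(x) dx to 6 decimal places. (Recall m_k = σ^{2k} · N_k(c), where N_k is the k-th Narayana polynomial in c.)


E[X³] = σ⁶ (1 + 3c + c²) (third MP moment). With σ² = 7 (so σ⁶ = 343) and c = 12/30 = 0.400000: E[X³] = 343 · (1 + 3·0.400000 + (0.400000)²) = 343 · 2.360000.

So E[X^3] = 809.480000.


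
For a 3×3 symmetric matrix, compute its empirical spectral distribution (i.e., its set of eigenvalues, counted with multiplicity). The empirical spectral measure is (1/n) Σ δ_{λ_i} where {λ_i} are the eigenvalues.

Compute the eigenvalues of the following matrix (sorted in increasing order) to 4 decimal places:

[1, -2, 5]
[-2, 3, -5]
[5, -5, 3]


Since M is real symmetric, all three eigenvalues are real; they are the roots of det(λI − M) = λ³ − (tr M) λ² + s λ − det M, where s is the sum of the principal 2×2 minors.
tr M = 1 + 3 + 3 = 7.
s = (1·3 − (-2)²) + (1·3 − 5²) + (3·3 − (-5)²) = -1 + (-22) + (-16) = -39.
det M (expand along row 1) = 1·(-16) − (-2)·19 + 5·(-5) = -3.
Characteristic polynomial: λ³ − 7λ² − 39λ + 3 = 0.
Substitute λ = y + (tr M)/3 = y + 2.333333 to remove the quadratic term: y³ + p·y + q = 0 with p = s − (tr M)²/3 = -55.333333 and q = −2(tr M)³/27 + (tr M)·s/3 − det M = -113.407407.
Three real roots ⇒ use the trigonometric (Viète) form: r = 2√(−p/3) = 8.589399, φ = arccos(3q/(p·r)) = arccos(0.715835) = 0.772977 rad.
y_k = r·cos(φ/3 − 2πk/3) for k = 0, 1, 2 gives y = 8.305856, -2.257433, -6.048423.
λ_k = y_k + 2.333333 gives λ = 10.6392, 0.0759, -3.7151 (check: the sum is 7.0000 = tr M).

Eigenvalues sorted in increasing order: [-3.7151, 0.0759, 10.6392].


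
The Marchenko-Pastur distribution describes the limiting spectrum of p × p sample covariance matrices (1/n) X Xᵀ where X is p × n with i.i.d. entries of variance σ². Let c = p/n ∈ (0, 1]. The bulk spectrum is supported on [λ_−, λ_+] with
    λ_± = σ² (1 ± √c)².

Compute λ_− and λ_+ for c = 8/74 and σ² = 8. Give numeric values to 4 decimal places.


c = 8/74 = 0.108108; √c = 0.328798.
λ_− = σ² (1 − √c)² = 8 · (1 − 0.328798)² = 8 · (0.671202)² = 3.604097.
λ_+ = σ² (1 + √c)² = 8 · (1 + 0.328798)² = 8 · (1.328798)² = 14.125632.

Rounded to 4 decimal places: λ_− ≈ 3.6041, λ_+ ≈ 14.1256.


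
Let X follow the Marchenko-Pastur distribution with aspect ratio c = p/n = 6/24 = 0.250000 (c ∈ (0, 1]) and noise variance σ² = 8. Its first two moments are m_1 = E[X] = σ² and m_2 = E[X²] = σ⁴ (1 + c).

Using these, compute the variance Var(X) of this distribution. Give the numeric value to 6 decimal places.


m_1 = E[X] = σ² = 8, so m_1² = 64.
m_2 = E[X²] = σ⁴ (1 + c) = 64 · (1 + 0.250000) = 64 · 1.250000 = 80.000000.
(Note m_2 − m_1² simplifies to c · σ⁴ = 0.250000 · 64.)

Var(X) = m_2 − m_1² = 80.000000 − 64 = 16.000000.


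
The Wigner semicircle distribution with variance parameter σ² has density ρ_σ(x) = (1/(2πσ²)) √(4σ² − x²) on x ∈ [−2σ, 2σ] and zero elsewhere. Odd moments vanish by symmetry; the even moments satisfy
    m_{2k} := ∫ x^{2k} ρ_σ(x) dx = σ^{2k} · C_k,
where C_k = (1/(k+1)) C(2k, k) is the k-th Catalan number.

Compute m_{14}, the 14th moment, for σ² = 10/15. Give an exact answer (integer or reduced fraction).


By the scaled semicircle moment identity, m_{2k} = σ^{2k} · C_k with k = 7.
C_7 = (1/(k+1)) · C(2k, k) = (1/8) · C(14, 7) = (1/8) · 3432 = 429.
σ^{2k} = (σ²)^k = (10/15)^7 = 128/2187.

Therefore m_{14} = σ^{14} · C_7 = (128/2187) · 429 = 18304/729.


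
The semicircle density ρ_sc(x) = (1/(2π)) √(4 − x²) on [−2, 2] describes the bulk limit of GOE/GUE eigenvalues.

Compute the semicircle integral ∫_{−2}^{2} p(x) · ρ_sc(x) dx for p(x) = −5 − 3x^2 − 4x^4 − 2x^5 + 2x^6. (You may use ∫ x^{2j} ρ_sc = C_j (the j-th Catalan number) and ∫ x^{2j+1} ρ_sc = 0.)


Write p(x) = Σ a_i x^i, split into monomials and integrate each against ρ_sc separately.
Using ∫ x^{2j} ρ_sc = C_j = (1/(j+1)) C(2j, j) (Catalan numbers) and ∫ x^{2j+1} ρ_sc = 0 (odd monomials vanish by symmetry):
  i = 0 (even): a_0 · C_{0} = -5 · 1 = -5
  i = 2 (even): a_2 · C_{1} = -3 · 1 = -3
  i = 4 (even): a_4 · C_{2} = -4 · 2 = -8
  i = 5 (odd): ∫ x^5 ρ_sc = 0 (vanishes)
  i = 6 (even): a_6 · C_{3} = 2 · 5 = 10

Summing the contributions: ∫_{−2}^{2} p(x) ρ_sc(x) dx = (-5) + (-3) + (-8) + 10 = -6.


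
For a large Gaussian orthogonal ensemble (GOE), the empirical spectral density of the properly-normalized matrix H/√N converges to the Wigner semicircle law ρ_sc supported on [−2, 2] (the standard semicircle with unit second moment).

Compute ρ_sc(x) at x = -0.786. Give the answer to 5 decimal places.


ρ_sc(x) = (1/(2π)) √(4 − x²). With x = -0.786:
  4 − x² = 4 − (-0.786)² = 4 − 0.617796 = 3.382204.
  √(4 − x²) = 1.839077.
  1/(2π) = 0.159155.
  ρ_sc(-0.786) = 0.159155 · 1.839077 = 0.292698.

Rounded to 5 decimal places: ρ_sc(-0.786) ≈ 0.29270.


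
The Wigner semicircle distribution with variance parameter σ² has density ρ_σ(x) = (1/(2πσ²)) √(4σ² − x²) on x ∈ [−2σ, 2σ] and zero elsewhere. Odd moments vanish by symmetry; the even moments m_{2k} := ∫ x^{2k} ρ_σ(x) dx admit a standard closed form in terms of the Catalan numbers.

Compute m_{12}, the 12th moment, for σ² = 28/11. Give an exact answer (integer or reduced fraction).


By the scaled semicircle moment identity, m_{2k} = σ^{2k} · C_k with k = 6.
C_6 = (1/(k+1)) · C(2k, k) = (1/7) · C(12, 6) = (1/7) · 924 = 132.
σ^{2k} = (σ²)^k = (28/11)^6 = 481890304/1771561.

Therefore m_{12} = σ^{12} · C_6 = (481890304/1771561) · 132 = 5782683648/161051.


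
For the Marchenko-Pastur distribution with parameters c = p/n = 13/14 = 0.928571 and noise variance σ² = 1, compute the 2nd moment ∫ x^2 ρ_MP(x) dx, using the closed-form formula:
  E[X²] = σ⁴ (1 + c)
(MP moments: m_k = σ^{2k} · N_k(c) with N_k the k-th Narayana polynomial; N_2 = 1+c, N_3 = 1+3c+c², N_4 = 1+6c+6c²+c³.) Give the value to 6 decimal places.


E[X²] = σ⁴ (1 + c) (second MP moment). With σ² = 1 (so σ⁴ = 1) and c = 13/14 = 0.928571: E[X²] = 1 · (1 + 0.928571) = 1 · 1.928571.

So E[X^2] = 1.928571.


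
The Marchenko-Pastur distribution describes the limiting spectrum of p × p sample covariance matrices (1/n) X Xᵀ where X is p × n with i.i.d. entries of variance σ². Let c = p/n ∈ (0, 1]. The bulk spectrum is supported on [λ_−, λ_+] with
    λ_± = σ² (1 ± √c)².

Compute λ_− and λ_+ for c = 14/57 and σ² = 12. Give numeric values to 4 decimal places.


c = 14/57 = 0.245614; √c = 0.495595.
λ_− = σ² (1 − √c)² = 12 · (1 − 0.495595)² = 12 · (0.504405)² = 3.053097.
λ_+ = σ² (1 + √c)² = 12 · (1 + 0.495595)² = 12 · (1.495595)² = 26.841639.

Rounded to 4 decimal places: λ_− ≈ 3.0531, λ_+ ≈ 26.8416.


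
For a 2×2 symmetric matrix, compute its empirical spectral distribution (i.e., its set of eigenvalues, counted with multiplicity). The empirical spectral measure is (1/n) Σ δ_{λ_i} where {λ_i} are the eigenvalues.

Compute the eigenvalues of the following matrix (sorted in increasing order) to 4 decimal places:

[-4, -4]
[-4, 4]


Since M is real symmetric, both eigenvalues are real; they are the roots of det(λI − M) = λ² − (tr M) λ + det M.
tr M = -4 + 4 = 0.
det M = (-4)·4 − (-4)² = -16 − 16 = -32.
Characteristic polynomial: λ² − 32 = 0.
Discriminant Δ = (tr M)² − 4·det M = 0 − (-128) = 128; √Δ = 11.313708.
λ = (tr M ± √Δ)/2 = (0 ± 11.313708)/2, giving (tr M − √Δ)/2 = -5.6569 and (tr M + √Δ)/2 = 5.6569.

Eigenvalues sorted in increasing order: [-5.6569, 5.6569].


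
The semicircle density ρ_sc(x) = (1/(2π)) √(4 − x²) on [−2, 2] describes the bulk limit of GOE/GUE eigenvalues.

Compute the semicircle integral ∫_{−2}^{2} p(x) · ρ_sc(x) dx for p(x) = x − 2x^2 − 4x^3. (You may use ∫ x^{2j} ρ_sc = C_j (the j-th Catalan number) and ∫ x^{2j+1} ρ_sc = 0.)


Write p(x) = Σ a_i x^i, split into monomials and integrate each against ρ_sc separately.
Using ∫ x^{2j} ρ_sc = C_j = (1/(j+1)) C(2j, j) (Catalan numbers) and ∫ x^{2j+1} ρ_sc = 0 (odd monomials vanish by symmetry):
  i = 1 (odd): ∫ x^1 ρ_sc = 0 (vanishes)
  i = 2 (even): a_2 · C_{1} = -2 · 1 = -2
  i = 3 (odd): ∫ x^3 ρ_sc = 0 (vanishes)

Summing the contributions: ∫_{−2}^{2} p(x) ρ_sc(x) dx = -2.


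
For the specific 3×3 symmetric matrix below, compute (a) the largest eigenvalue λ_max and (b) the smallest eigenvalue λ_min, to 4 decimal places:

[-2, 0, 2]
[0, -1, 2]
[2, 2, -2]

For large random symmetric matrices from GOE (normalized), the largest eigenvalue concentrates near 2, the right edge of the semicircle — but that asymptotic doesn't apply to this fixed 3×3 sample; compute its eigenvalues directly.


Since M is real symmetric, all three eigenvalues are real; they are the roots of det(λI − M) = λ³ − (tr M) λ² + s λ − det M, where s is the sum of the principal 2×2 minors.
tr M = -2 + (-1) + (-2) = -5.
s = ((-2)·(-1) − 0²) + ((-2)·(-2) − 2²) + ((-1)·(-2) − 2²) = 2 + 0 + (-2) = 0.
det M (expand along row 1) = (-2)·(-2) − 0·(-4) + 2·2 = 8.
Characteristic polynomial: λ³ + 5λ² − 8 = 0.
Substitute λ = y + (tr M)/3 = y − 1.666667 to remove the quadratic term: y³ + p·y + q = 0 with p = s − (tr M)²/3 = -8.333333 and q = −2(tr M)³/27 + (tr M)·s/3 − det M = 1.259259.
Three real roots ⇒ use the trigonometric (Viète) form: r = 2√(−p/3) = 3.333333, φ = arccos(3q/(p·r)) = arccos(-0.136000) = 1.707219 rad.
y_k = r·cos(φ/3 − 2πk/3) for k = 0, 1, 2 gives y = 2.808003, 0.151529, -2.959531.
λ_k = y_k − 1.666667 gives λ = 1.1413, -1.5151, -4.6262 (check: the sum is -5.0000 = tr M).

Hence λ_max = 1.1413 and λ_min = -4.6262.


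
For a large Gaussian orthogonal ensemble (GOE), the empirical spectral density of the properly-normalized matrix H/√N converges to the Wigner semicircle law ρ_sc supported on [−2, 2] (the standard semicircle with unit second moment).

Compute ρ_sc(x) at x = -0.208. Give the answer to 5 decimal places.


ρ_sc(x) = (1/(2π)) √(4 − x²). With x = -0.208:
  4 − x² = 4 − (-0.208)² = 4 − 0.043264 = 3.956736.
  √(4 − x²) = 1.989155.
  1/(2π) = 0.159155.
  ρ_sc(-0.208) = 0.159155 · 1.989155 = 0.316584.

Rounded to 5 decimal places: ρ_sc(-0.208) ≈ 0.31658.


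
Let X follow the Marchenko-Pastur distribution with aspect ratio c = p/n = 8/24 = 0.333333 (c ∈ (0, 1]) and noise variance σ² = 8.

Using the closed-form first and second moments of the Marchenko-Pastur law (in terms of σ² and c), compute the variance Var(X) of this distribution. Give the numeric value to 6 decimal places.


Recall the MP moments m_1 = E[X] = σ² and m_2 = E[X²] = σ⁴ (1 + c).
m_1 = E[X] = σ² = 8, so m_1² = 64.
m_2 = E[X²] = σ⁴ (1 + c) = 64 · (1 + 0.333333) = 64 · 1.333333 = 85.333333.
(Note m_2 − m_1² simplifies to c · σ⁴ = 0.333333 · 64.)

Var(X) = m_2 − m_1² = 85.333333 − 64 = 21.333333.


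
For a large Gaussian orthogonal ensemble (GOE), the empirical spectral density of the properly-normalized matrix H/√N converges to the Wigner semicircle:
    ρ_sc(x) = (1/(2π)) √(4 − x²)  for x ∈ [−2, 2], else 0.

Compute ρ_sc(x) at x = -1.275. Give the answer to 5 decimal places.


ρ_sc(x) = (1/(2π)) √(4 − x²). With x = -1.275:
  4 − x² = 4 − (-1.275)² = 4 − 1.625625 = 2.374375.
  √(4 − x²) = 1.540901.
  1/(2π) = 0.159155.
  ρ_sc(-1.275) = 0.159155 · 1.540901 = 0.245242.

Rounded to 5 decimal places: ρ_sc(-1.275) ≈ 0.24524.


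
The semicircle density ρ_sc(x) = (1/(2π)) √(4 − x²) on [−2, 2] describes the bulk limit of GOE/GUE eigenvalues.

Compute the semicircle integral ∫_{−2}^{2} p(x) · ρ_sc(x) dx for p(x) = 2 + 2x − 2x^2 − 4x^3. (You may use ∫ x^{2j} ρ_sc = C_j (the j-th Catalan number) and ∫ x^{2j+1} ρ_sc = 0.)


Write p(x) = Σ a_i x^i, split into monomials and integrate each against ρ_sc separately.
Using ∫ x^{2j} ρ_sc = C_j = (1/(j+1)) C(2j, j) (Catalan numbers) and ∫ x^{2j+1} ρ_sc = 0 (odd monomials vanish by symmetry):
  i = 0 (even): a_0 · C_{0} = 2 · 1 = 2
  i = 1 (odd): ∫ x^1 ρ_sc = 0 (vanishes)
  i = 2 (even): a_2 · C_{1} = -2 · 1 = -2
  i = 3 (odd): ∫ x^3 ρ_sc = 0 (vanishes)

Summing the contributions: ∫_{−2}^{2} p(x) ρ_sc(x) dx = 2 + (-2) = 0.


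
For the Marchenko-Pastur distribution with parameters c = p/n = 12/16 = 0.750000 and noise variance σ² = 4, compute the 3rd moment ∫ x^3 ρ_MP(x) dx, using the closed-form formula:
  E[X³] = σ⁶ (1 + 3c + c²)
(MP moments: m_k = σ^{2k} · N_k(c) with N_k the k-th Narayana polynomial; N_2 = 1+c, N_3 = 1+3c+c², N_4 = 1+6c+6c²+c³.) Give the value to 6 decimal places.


E[X³] = σ⁶ (1 + 3c + c²) (third MP moment). With σ² = 4 (so σ⁶ = 64) and c = 12/16 = 0.750000: E[X³] = 64 · (1 + 3·0.750000 + (0.750000)²) = 64 · 3.812500.

So E[X^3] = 244.000000.


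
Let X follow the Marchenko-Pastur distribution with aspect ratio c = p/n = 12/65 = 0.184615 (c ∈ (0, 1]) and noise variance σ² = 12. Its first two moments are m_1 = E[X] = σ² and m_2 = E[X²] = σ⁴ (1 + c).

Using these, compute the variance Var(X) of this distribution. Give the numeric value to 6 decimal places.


m_1 = E[X] = σ² = 12, so m_1² = 144.
m_2 = E[X²] = σ⁴ (1 + c) = 144 · (1 + 0.184615) = 144 · 1.184615 = 170.584615.
(Note m_2 − m_1² simplifies to c · σ⁴ = 0.184615 · 144.)

Var(X) = m_2 − m_1² = 170.584615 − 144 = 26.584615.


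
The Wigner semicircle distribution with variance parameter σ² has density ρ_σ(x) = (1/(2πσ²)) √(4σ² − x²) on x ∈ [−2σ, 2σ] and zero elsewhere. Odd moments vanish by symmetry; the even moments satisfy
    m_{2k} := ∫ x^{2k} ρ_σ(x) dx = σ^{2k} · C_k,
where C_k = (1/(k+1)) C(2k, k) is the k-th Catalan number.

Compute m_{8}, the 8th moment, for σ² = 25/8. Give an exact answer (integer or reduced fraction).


By the scaled semicircle moment identity, m_{2k} = σ^{2k} · C_k with k = 4.
C_4 = (1/(k+1)) · C(2k, k) = (1/5) · C(8, 4) = (1/5) · 70 = 14.
σ^{2k} = (σ²)^k = (25/8)^4 = 390625/4096.

Therefore m_{8} = σ^{8} · C_4 = (390625/4096) · 14 = 2734375/2048.


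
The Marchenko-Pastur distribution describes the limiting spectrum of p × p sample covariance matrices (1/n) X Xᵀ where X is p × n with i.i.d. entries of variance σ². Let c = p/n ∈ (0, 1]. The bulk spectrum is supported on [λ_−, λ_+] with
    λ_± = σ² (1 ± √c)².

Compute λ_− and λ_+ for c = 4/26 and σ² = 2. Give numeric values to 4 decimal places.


c = 4/26 = 0.153846; √c = 0.392232.
λ_− = σ² (1 − √c)² = 2 · (1 − 0.392232)² = 2 · (0.607768)² = 0.738763.
λ_+ = σ² (1 + √c)² = 2 · (1 + 0.392232)² = 2 · (1.392232)² = 3.876621.

Rounded to 4 decimal places: λ_− ≈ 0.7388, λ_+ ≈ 3.8766.


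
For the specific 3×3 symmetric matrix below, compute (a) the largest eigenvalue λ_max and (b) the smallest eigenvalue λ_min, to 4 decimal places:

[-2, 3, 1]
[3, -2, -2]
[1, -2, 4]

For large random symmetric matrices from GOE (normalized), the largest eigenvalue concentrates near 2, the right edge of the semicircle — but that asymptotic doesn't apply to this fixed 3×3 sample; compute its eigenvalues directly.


Since M is real symmetric, all three eigenvalues are real; they are the roots of det(λI − M) = λ³ − (tr M) λ² + s λ − det M, where s is the sum of the principal 2×2 minors.
tr M = -2 + (-2) + 4 = 0.
s = ((-2)·(-2) − 3²) + ((-2)·4 − 1²) + ((-2)·4 − (-2)²) = -5 + (-9) + (-12) = -26.
det M (expand along row 1) = (-2)·(-12) − 3·14 + 1·(-4) = -22.
Characteristic polynomial: λ³ − 26λ + 22 = 0.
Substitute λ = y + (tr M)/3 = y + 0.000000 to remove the quadratic term: y³ + p·y + q = 0 with p = s − (tr M)²/3 = -26.000000 and q = −2(tr M)³/27 + (tr M)·s/3 − det M = 22.000000.
Three real roots ⇒ use the trigonometric (Viète) form: r = 2√(−p/3) = 5.887841, φ = arccos(3q/(p·r)) = arccos(-0.431136) = 2.016548 rad.
y_k = r·cos(φ/3 − 2πk/3) for k = 0, 1, 2 gives y = 4.607026, 0.871623, -5.478648.
λ_k = y_k + 0.000000 gives λ = 4.6070, 0.8716, -5.4786 (check: the sum is 0.0000 = tr M).

Hence λ_max = 4.6070 and λ_min = -5.4786.


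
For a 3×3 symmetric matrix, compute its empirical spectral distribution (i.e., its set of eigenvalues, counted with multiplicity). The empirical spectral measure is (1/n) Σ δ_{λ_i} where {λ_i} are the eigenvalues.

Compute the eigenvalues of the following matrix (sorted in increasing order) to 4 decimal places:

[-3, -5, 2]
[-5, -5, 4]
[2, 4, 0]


Since M is real symmetric, all three eigenvalues are real; they are the roots of det(λI − M) = λ³ − (tr M) λ² + s λ − det M, where s is the sum of the principal 2×2 minors.
tr M = -3 + (-5) + 0 = -8.
s = ((-3)·(-5) − (-5)²) + ((-3)·0 − 2²) + ((-5)·0 − 4²) = -10 + (-4) + (-16) = -30.
det M (expand along row 1) = (-3)·(-16) − (-5)·(-8) + 2·(-10) = -12.
Characteristic polynomial: λ³ + 8λ² − 30λ + 12 = 0.
Substitute λ = y + (tr M)/3 = y − 2.666667 to remove the quadratic term: y³ + p·y + q = 0 with p = s − (tr M)²/3 = -51.333333 and q = −2(tr M)³/27 + (tr M)·s/3 − det M = 129.925926.
Three real roots ⇒ use the trigonometric (Viète) form: r = 2√(−p/3) = 8.273116, φ = arccos(3q/(p·r)) = arccos(-0.917801) = 2.733302 rad.
y_k = r·cos(φ/3 − 2πk/3) for k = 0, 1, 2 gives y = 5.070397, 3.126218, -8.196615.
λ_k = y_k − 2.666667 gives λ = 2.4037, 0.4596, -10.8633 (check: the sum is -8.0000 = tr M).

Eigenvalues sorted in increasing order: [-10.8633, 0.4596, 2.4037].


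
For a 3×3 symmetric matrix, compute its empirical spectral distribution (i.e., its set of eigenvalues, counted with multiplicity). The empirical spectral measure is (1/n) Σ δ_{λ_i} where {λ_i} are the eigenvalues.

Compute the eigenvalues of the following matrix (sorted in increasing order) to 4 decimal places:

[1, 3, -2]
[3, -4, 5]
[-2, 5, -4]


Since M is real symmetric, all three eigenvalues are real; they are the roots of det(λI − M) = λ³ − (tr M) λ² + s λ − det M, where s is the sum of the principal 2×2 minors.
tr M = 1 + (-4) + (-4) = -7.
s = (1·(-4) − 3²) + (1·(-4) − (-2)²) + ((-4)·(-4) − 5²) = -13 + (-8) + (-9) = -30.
det M (expand along row 1) = 1·(-9) − 3·(-2) + (-2)·7 = -17.
Characteristic polynomial: λ³ + 7λ² − 30λ + 17 = 0.
Substitute λ = y + (tr M)/3 = y − 2.333333 to remove the quadratic term: y³ + p·y + q = 0 with p = s − (tr M)²/3 = -46.333333 and q = −2(tr M)³/27 + (tr M)·s/3 − det M = 112.407407.
Three real roots ⇒ use the trigonometric (Viète) form: r = 2√(−p/3) = 7.859884, φ = arccos(3q/(p·r)) = arccos(-0.925990) = 2.754447 rad.
y_k = r·cos(φ/3 − 2πk/3) for k = 0, 1, 2 gives y = 4.773243, 3.021284, -7.794527.
λ_k = y_k − 2.333333 gives λ = 2.4399, 0.6880, -10.1279 (check: the sum is -7.0000 = tr M).

Eigenvalues sorted in increasing order: [-10.1279, 0.6880, 2.4399].


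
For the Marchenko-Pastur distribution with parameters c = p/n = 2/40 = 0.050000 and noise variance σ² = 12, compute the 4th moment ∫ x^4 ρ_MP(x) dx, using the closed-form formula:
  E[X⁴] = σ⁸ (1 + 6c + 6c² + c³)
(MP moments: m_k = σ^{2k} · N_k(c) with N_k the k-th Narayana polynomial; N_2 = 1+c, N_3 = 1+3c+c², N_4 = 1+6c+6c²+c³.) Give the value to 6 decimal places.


E[X⁴] = σ⁸ (1 + 6c + 6c² + c³) (fourth MP moment). With σ² = 12 (so σ⁸ = 20736) and c = 2/40 = 0.050000: E[X⁴] = 20736 · (1 + 6·0.050000 + 6·(0.050000)² + (0.050000)³) = 20736 · 1.315125.

So E[X^4] = 27270.432000.


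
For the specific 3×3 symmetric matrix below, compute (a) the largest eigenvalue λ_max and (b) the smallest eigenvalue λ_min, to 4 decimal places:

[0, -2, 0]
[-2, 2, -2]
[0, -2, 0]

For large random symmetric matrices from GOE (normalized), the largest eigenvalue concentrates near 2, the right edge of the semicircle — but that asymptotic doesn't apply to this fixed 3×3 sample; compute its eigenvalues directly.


Since M is real symmetric, all three eigenvalues are real; they are the roots of det(λI − M) = λ³ − (tr M) λ² + s λ − det M, where s is the sum of the principal 2×2 minors.
tr M = 0 + 2 + 0 = 2.
s = (0·2 − (-2)²) + (0·0 − 0²) + (2·0 − (-2)²) = -4 + 0 + (-4) = -8.
det M (expand along row 1) = 0·(-4) − (-2)·0 + 0·4 = 0.
Characteristic polynomial: λ³ − 2λ² − 8λ = 0.
Substitute λ = y + (tr M)/3 = y + 0.666667 to remove the quadratic term: y³ + p·y + q = 0 with p = s − (tr M)²/3 = -9.333333 and q = −2(tr M)³/27 + (tr M)·s/3 − det M = -5.925926.
Three real roots ⇒ use the trigonometric (Viète) form: r = 2√(−p/3) = 3.527668, φ = arccos(3q/(p·r)) = arccos(0.539949) = 1.000420 rad.
y_k = r·cos(φ/3 − 2πk/3) for k = 0, 1, 2 gives y = 3.333333, -0.666667, -2.666667.
λ_k = y_k + 0.666667 gives λ = 4.0000, 0.0000, -2.0000 (check: the sum is 2.0000 = tr M).

Hence λ_max = 4.0000 and λ_min = -2.0000.


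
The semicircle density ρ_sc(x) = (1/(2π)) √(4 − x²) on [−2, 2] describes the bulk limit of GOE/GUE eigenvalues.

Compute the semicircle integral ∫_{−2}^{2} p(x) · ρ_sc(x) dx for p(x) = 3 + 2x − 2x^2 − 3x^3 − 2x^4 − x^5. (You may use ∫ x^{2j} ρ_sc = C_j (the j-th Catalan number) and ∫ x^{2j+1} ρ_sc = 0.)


Write p(x) = Σ a_i x^i, split into monomials and integrate each against ρ_sc separately.
Using ∫ x^{2j} ρ_sc = C_j = (1/(j+1)) C(2j, j) (Catalan numbers) and ∫ x^{2j+1} ρ_sc = 0 (odd monomials vanish by symmetry):
  i = 0 (even): a_0 · C_{0} = 3 · 1 = 3
  i = 1 (odd): ∫ x^1 ρ_sc = 0 (vanishes)
  i = 2 (even): a_2 · C_{1} = -2 · 1 = -2
  i = 3 (odd): ∫ x^3 ρ_sc = 0 (vanishes)
  i = 4 (even): a_4 · C_{2} = -2 · 2 = -4
  i = 5 (odd): ∫ x^5 ρ_sc = 0 (vanishes)

Summing the contributions: ∫_{−2}^{2} p(x) ρ_sc(x) dx = 3 + (-2) + (-4) = -3.


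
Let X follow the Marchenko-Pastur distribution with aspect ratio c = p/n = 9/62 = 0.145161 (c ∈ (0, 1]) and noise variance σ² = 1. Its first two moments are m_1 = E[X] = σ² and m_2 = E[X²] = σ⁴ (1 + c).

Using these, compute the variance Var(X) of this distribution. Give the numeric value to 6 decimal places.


m_1 = E[X] = σ² = 1, so m_1² = 1.
m_2 = E[X²] = σ⁴ (1 + c) = 1 · (1 + 0.145161) = 1 · 1.145161 = 1.145161.
(Note m_2 − m_1² simplifies to c · σ⁴ = 0.145161 · 1.)

Var(X) = m_2 − m_1² = 1.145161 − 1 = 0.145161.


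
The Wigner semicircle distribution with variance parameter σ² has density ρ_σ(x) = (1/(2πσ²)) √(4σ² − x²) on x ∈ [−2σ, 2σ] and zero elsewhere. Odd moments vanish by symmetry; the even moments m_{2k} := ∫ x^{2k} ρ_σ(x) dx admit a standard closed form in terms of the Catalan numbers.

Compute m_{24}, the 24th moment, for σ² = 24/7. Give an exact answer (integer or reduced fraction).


By the scaled semicircle moment identity, m_{2k} = σ^{2k} · C_k with k = 12.
C_12 = (1/(k+1)) · C(2k, k) = (1/13) · C(24, 12) = (1/13) · 2704156 = 208012.
σ^{2k} = (σ²)^k = (24/7)^12 = 36520347436056576/13841287201.

Therefore m_{24} = σ^{24} · C_12 = (36520347436056576/13841287201) · 208012 = 1085238644409857212416/1977326743.


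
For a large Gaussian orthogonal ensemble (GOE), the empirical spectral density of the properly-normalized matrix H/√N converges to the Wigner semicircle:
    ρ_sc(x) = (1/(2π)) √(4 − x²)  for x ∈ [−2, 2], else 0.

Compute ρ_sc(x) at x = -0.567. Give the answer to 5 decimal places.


ρ_sc(x) = (1/(2π)) √(4 − x²). With x = -0.567:
  4 − x² = 4 − (-0.567)² = 4 − 0.321489 = 3.678511.
  √(4 − x²) = 1.917944.
  1/(2π) = 0.159155.
  ρ_sc(-0.567) = 0.159155 · 1.917944 = 0.305250.

Rounded to 5 decimal places: ρ_sc(-0.567) ≈ 0.30525.


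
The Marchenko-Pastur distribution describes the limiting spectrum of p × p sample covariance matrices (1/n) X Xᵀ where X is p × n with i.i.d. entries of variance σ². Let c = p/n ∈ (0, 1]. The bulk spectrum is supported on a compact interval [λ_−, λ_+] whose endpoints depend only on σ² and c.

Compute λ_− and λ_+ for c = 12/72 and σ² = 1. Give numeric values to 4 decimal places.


c = 12/72 = 0.166667; √c = 0.408248.
λ_− = σ² (1 − √c)² = 1 · (1 − 0.408248)² = 1 · (0.591752)² = 0.350170.
λ_+ = σ² (1 + √c)² = 1 · (1 + 0.408248)² = 1 · (1.408248)² = 1.983163.

Rounded to 4 decimal places: λ_− ≈ 0.3502, λ_+ ≈ 1.9832.


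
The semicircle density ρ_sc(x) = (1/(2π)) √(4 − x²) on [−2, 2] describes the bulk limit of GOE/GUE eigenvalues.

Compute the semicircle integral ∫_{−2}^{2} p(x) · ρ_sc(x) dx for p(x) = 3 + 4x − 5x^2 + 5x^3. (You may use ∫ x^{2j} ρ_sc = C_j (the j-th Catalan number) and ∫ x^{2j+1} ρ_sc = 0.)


Write p(x) = Σ a_i x^i, split into monomials and integrate each against ρ_sc separately.
Using ∫ x^{2j} ρ_sc = C_j = (1/(j+1)) C(2j, j) (Catalan numbers) and ∫ x^{2j+1} ρ_sc = 0 (odd monomials vanish by symmetry):
  i = 0 (even): a_0 · C_{0} = 3 · 1 = 3
  i = 1 (odd): ∫ x^1 ρ_sc = 0 (vanishes)
  i = 2 (even): a_2 · C_{1} = -5 · 1 = -5
  i = 3 (odd): ∫ x^3 ρ_sc = 0 (vanishes)

Summing the contributions: ∫_{−2}^{2} p(x) ρ_sc(x) dx = 3 + (-5) = -2.
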